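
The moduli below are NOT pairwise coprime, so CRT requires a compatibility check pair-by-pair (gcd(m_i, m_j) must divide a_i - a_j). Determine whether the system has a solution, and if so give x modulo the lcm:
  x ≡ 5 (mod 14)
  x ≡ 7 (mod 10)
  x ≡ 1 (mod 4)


Moduli 14, 10, 4 are not pairwise coprime, so CRT works modulo lcm(m_i) when all pairwise compatibility conditions hold.
Pairwise compatibility: gcd(m_i, m_j) must divide a_i - a_j for every pair.
Merge one congruence at a time:
  Start: x ≡ 5 (mod 14).
  Combine with x ≡ 7 (mod 10): gcd(14, 10) = 2; 7 - 5 = 2, which IS divisible by 2, so compatible.
    Write x = 5 + 14·t and substitute into x ≡ 7 (mod 10): 14·t ≡ 7 − 5 = 2 (mod 10).
    Divide the congruence (and modulus) by g = 2: 7·t ≡ 1 (mod 5).
    Reduce coefficients mod 5: 2·t ≡ 1 (mod 5).
    The inverse of 2 mod 5 is 3 (since 2·3 = 6 = 1·5 + 1), so t ≡ 3·1 = 3 ≡ 3 (mod 5).
    Then x = 5 + 14·3 = 47, valid modulo lcm(14, 10) = 70: x ≡ 47 (mod 70).
  Combine with x ≡ 1 (mod 4): gcd(70, 4) = 2; 1 - 47 = -46, which IS divisible by 2, so compatible.
    Write x = 47 + 70·t and substitute into x ≡ 1 (mod 4): 70·t ≡ 1 − 47 = -46 (mod 4).
    Divide the congruence (and modulus) by g = 2: 35·t ≡ -23 (mod 2).
    Reduce coefficients mod 2: 1·t ≡ 1 (mod 2).
    So t ≡ 1 (mod 2).
    Then x = 47 + 70·1 = 117, valid modulo lcm(70, 4) = 140: x ≡ 117 (mod 140).
Verify: 117 mod 14 = 5, 117 mod 10 = 7, 117 mod 4 = 1.

x ≡ 117 (mod 140).


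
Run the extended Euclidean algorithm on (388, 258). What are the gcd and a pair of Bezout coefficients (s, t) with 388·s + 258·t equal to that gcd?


Euclidean algorithm on (388, 258) — divide until remainder is 0:
  388 = 1 · 258 + 130
  258 = 1 · 130 + 128
  130 = 1 · 128 + 2
  128 = 64 · 2 + 0
gcd(388, 258) = 2.
Track Bezout coefficients alongside the remainders: start with r₀ = 388 = a·1 + b·0 (s = 1, t = 0) and r₁ = 258 = a·0 + b·1 (s = 0, t = 1); each new remainder r_{k+1} = r_{k-1} − q_k·r_k inherits s_{k+1} = s_{k-1} − q_k·s_k, t_{k+1} = t_{k-1} − q_k·t_k, so r_k = a·s_k + b·t_k at every step:
  q = 1: r = 130, s = 1 − 1·0 = 1, t = 0 − 1·1 = -1  (check: 388·1 + 258·(-1) = 130)
  q = 1: r = 128, s = 0 − 1·1 = -1, t = 1 − 1·(-1) = 2  (check: 388·(-1) + 258·2 = 128)
  q = 1: r = 2, s = 1 − 1·(-1) = 2, t = -1 − 1·2 = -3  (check: 388·2 + 258·(-3) = 2)
The row with r = 2 (the gcd) gives the Bezout coefficients s = 2, t = -3.
Result: 388 · (2) + 258 · (-3) = 2.

gcd(388, 258) = 2; s = 2, t = -3 (check: 388·2 + 258·(-3) = 2).


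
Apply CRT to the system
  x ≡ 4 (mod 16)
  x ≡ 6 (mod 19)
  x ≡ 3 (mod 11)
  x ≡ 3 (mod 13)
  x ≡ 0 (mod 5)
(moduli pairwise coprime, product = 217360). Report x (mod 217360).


Product of moduli M = 16 · 19 · 11 · 13 · 5 = 217360.
Merge one congruence at a time:
  Start: x ≡ 4 (mod 16).
  Combine with x ≡ 6 (mod 19); new modulus lcm = 304.
    Write x = 4 + 16·t and substitute into x ≡ 6 (mod 19): 16·t ≡ 6 − 4 = 2 (mod 19).
    The inverse of 16 mod 19 is 6 (since 16·6 = 96 = 5·19 + 1), so t ≡ 6·2 = 12 ≡ 12 (mod 19).
    Then x = 4 + 16·12 = 196, valid modulo lcm(16, 19) = 304: x ≡ 196 (mod 304).
  Combine with x ≡ 3 (mod 11); new modulus lcm = 3344.
    Write x = 196 + 304·t and substitute into x ≡ 3 (mod 11): 304·t ≡ 3 − 196 = -193 (mod 11).
    Reduce coefficients mod 11: 7·t ≡ 5 (mod 11).
    The inverse of 7 mod 11 is 8 (since 7·8 = 56 = 5·11 + 1), so t ≡ 8·5 = 40 ≡ 7 (mod 11).
    Then x = 196 + 304·7 = 2324, valid modulo lcm(304, 11) = 3344: x ≡ 2324 (mod 3344).
  Combine with x ≡ 3 (mod 13); new modulus lcm = 43472.
    Write x = 2324 + 3344·t and substitute into x ≡ 3 (mod 13): 3344·t ≡ 3 − 2324 = -2321 (mod 13).
    Reduce coefficients mod 13: 3·t ≡ 6 (mod 13).
    The inverse of 3 mod 13 is 9 (since 3·9 = 27 = 2·13 + 1), so t ≡ 9·6 = 54 ≡ 2 (mod 13).
    Then x = 2324 + 3344·2 = 9012, valid modulo lcm(3344, 13) = 43472: x ≡ 9012 (mod 43472).
  Combine with x ≡ 0 (mod 5); new modulus lcm = 217360.
    Write x = 9012 + 43472·t and substitute into x ≡ 0 (mod 5): 43472·t ≡ 0 − 9012 = -9012 (mod 5).
    Reduce coefficients mod 5: 2·t ≡ 3 (mod 5).
    The inverse of 2 mod 5 is 3 (since 2·3 = 6 = 1·5 + 1), so t ≡ 3·3 = 9 ≡ 4 (mod 5).
    Then x = 9012 + 43472·4 = 182900, valid modulo lcm(43472, 5) = 217360: x ≡ 182900 (mod 217360).
Verify against each original: 182900 mod 16 = 4, 182900 mod 19 = 6, 182900 mod 11 = 3, 182900 mod 13 = 3, 182900 mod 5 = 0.

x ≡ 182900 (mod 217360).


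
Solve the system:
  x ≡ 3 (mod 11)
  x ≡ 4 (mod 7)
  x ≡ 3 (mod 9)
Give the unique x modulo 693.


Moduli 11, 7, 9 are pairwise coprime; by CRT there is a unique solution modulo M = 11 · 7 · 9 = 693.
Solve pairwise, accumulating the modulus:
  Start with x ≡ 3 (mod 11).
  Combine with x ≡ 4 (mod 7): since gcd(11, 7) = 1, we get a unique residue mod 77.
    Write x = 3 + 11·t and substitute into x ≡ 4 (mod 7): 11·t ≡ 4 − 3 = 1 (mod 7).
    Reduce coefficients mod 7: 4·t ≡ 1 (mod 7).
    The inverse of 4 mod 7 is 2 (since 4·2 = 8 = 1·7 + 1), so t ≡ 2·1 = 2 ≡ 2 (mod 7).
    Then x = 3 + 11·2 = 25, valid modulo lcm(11, 7) = 77: x ≡ 25 (mod 77).
  Combine with x ≡ 3 (mod 9): since gcd(77, 9) = 1, we get a unique residue mod 693.
    Write x = 25 + 77·t and substitute into x ≡ 3 (mod 9): 77·t ≡ 3 − 25 = -22 (mod 9).
    Reduce coefficients mod 9: 5·t ≡ 5 (mod 9).
    The inverse of 5 mod 9 is 2 (since 5·2 = 10 = 1·9 + 1), so t ≡ 2·5 = 10 ≡ 1 (mod 9).
    Then x = 25 + 77·1 = 102, valid modulo lcm(77, 9) = 693: x ≡ 102 (mod 693).
Verify: 102 mod 11 = 3 ✓, 102 mod 7 = 4 ✓, 102 mod 9 = 3 ✓.

x ≡ 102 (mod 693).


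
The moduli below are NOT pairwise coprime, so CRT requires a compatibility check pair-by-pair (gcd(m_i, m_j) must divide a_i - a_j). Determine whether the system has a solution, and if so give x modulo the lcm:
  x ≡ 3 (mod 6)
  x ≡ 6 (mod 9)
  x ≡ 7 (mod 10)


Moduli 6, 9, 10 are not pairwise coprime, so CRT works modulo lcm(m_i) when all pairwise compatibility conditions hold.
Pairwise compatibility: gcd(m_i, m_j) must divide a_i - a_j for every pair.
Merge one congruence at a time:
  Start: x ≡ 3 (mod 6).
  Combine with x ≡ 6 (mod 9): gcd(6, 9) = 3; 6 - 3 = 3, which IS divisible by 3, so compatible.
    Write x = 3 + 6·t and substitute into x ≡ 6 (mod 9): 6·t ≡ 6 − 3 = 3 (mod 9).
    Divide the congruence (and modulus) by g = 3: 2·t ≡ 1 (mod 3).
    The inverse of 2 mod 3 is 2 (since 2·2 = 4 = 1·3 + 1), so t ≡ 2·1 = 2 ≡ 2 (mod 3).
    Then x = 3 + 6·2 = 15, valid modulo lcm(6, 9) = 18: x ≡ 15 (mod 18).
  Combine with x ≡ 7 (mod 10): gcd(18, 10) = 2; 7 - 15 = -8, which IS divisible by 2, so compatible.
    Write x = 15 + 18·t and substitute into x ≡ 7 (mod 10): 18·t ≡ 7 − 15 = -8 (mod 10).
    Divide the congruence (and modulus) by g = 2: 9·t ≡ -4 (mod 5).
    Reduce coefficients mod 5: 4·t ≡ 1 (mod 5).
    The inverse of 4 mod 5 is 4 (since 4·4 = 16 = 3·5 + 1), so t ≡ 4·1 = 4 ≡ 4 (mod 5).
    Then x = 15 + 18·4 = 87, valid modulo lcm(18, 10) = 90: x ≡ 87 (mod 90).
Verify: 87 mod 6 = 3, 87 mod 9 = 6, 87 mod 10 = 7.

x ≡ 87 (mod 90).


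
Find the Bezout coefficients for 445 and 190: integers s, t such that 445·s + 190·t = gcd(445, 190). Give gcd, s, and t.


Euclidean algorithm on (445, 190) — divide until remainder is 0:
  445 = 2 · 190 + 65
  190 = 2 · 65 + 60
  65 = 1 · 60 + 5
  60 = 12 · 5 + 0
gcd(445, 190) = 5.
Track Bezout coefficients alongside the remainders: start with r₀ = 445 = a·1 + b·0 (s = 1, t = 0) and r₁ = 190 = a·0 + b·1 (s = 0, t = 1); each new remainder r_{k+1} = r_{k-1} − q_k·r_k inherits s_{k+1} = s_{k-1} − q_k·s_k, t_{k+1} = t_{k-1} − q_k·t_k, so r_k = a·s_k + b·t_k at every step:
  q = 2: r = 65, s = 1 − 2·0 = 1, t = 0 − 2·1 = -2  (check: 445·1 + 190·(-2) = 65)
  q = 2: r = 60, s = 0 − 2·1 = -2, t = 1 − 2·(-2) = 5  (check: 445·(-2) + 190·5 = 60)
  q = 1: r = 5, s = 1 − 1·(-2) = 3, t = -2 − 1·5 = -7  (check: 445·3 + 190·(-7) = 5)
The row with r = 5 (the gcd) gives the Bezout coefficients s = 3, t = -7.
Result: 445 · (3) + 190 · (-7) = 5.

gcd(445, 190) = 5; s = 3, t = -7 (check: 445·3 + 190·(-7) = 5).


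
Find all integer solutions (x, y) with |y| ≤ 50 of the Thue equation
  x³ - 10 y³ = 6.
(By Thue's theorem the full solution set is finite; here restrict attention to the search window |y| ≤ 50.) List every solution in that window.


The equation is x³ - 10y³ = 6. For fixed y, x³ = 10·y³ + 6, so a solution requires the RHS to be a perfect cube.
Strategy: iterate y from -50 to 50, compute RHS = 10·y³ + 6, and check whether it is a (positive or negative) perfect cube.
Check small values of y:
  y = 0: RHS = 6 is not a perfect cube.
  y = 1: RHS = 16 is not a perfect cube.
  y = -1: RHS = -4 is not a perfect cube.
  y = 2: RHS = 86 is not a perfect cube.
  y = -2: RHS = -74 is not a perfect cube.
  y = 3: RHS = 276 is not a perfect cube.
  y = -3: RHS = -264 is not a perfect cube.
Continuing the search up to |y| = 50 finds no solutions either.
No (x, y) in the scanned range satisfies the equation.

No integer solutions with |y| ≤ 50.


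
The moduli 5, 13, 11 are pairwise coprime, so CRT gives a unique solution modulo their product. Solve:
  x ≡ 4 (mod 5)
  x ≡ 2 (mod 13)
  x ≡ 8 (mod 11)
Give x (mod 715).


Moduli 5, 13, 11 are pairwise coprime; by CRT there is a unique solution modulo M = 5 · 13 · 11 = 715.
Solve pairwise, accumulating the modulus:
  Start with x ≡ 4 (mod 5).
  Combine with x ≡ 2 (mod 13): since gcd(5, 13) = 1, we get a unique residue mod 65.
    Write x = 4 + 5·t and substitute into x ≡ 2 (mod 13): 5·t ≡ 2 − 4 = -2 (mod 13).
    Reduce coefficients mod 13: 5·t ≡ 11 (mod 13).
    The inverse of 5 mod 13 is 8 (since 5·8 = 40 = 3·13 + 1), so t ≡ 8·11 = 88 ≡ 10 (mod 13).
    Then x = 4 + 5·10 = 54, valid modulo lcm(5, 13) = 65: x ≡ 54 (mod 65).
  Combine with x ≡ 8 (mod 11): since gcd(65, 11) = 1, we get a unique residue mod 715.
    Write x = 54 + 65·t and substitute into x ≡ 8 (mod 11): 65·t ≡ 8 − 54 = -46 (mod 11).
    Reduce coefficients mod 11: 10·t ≡ 9 (mod 11).
    The inverse of 10 mod 11 is 10 (since 10·10 = 100 = 9·11 + 1), so t ≡ 10·9 = 90 ≡ 2 (mod 11).
    Then x = 54 + 65·2 = 184, valid modulo lcm(65, 11) = 715: x ≡ 184 (mod 715).
Verify: 184 mod 5 = 4 ✓, 184 mod 13 = 2 ✓, 184 mod 11 = 8 ✓.

x ≡ 184 (mod 715).


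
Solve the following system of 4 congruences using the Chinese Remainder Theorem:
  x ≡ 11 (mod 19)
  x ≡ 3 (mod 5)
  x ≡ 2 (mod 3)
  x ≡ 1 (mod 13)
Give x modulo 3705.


Product of moduli M = 19 · 5 · 3 · 13 = 3705.
Merge one congruence at a time:
  Start: x ≡ 11 (mod 19).
  Combine with x ≡ 3 (mod 5); new modulus lcm = 95.
    Write x = 11 + 19·t and substitute into x ≡ 3 (mod 5): 19·t ≡ 3 − 11 = -8 (mod 5).
    Reduce coefficients mod 5: 4·t ≡ 2 (mod 5).
    The inverse of 4 mod 5 is 4 (since 4·4 = 16 = 3·5 + 1), so t ≡ 4·2 = 8 ≡ 3 (mod 5).
    Then x = 11 + 19·3 = 68, valid modulo lcm(19, 5) = 95: x ≡ 68 (mod 95).
  Combine with x ≡ 2 (mod 3); new modulus lcm = 285.
    Write x = 68 + 95·t and substitute into x ≡ 2 (mod 3): 95·t ≡ 2 − 68 = -66 (mod 3).
    Reduce coefficients mod 3: 2·t ≡ 0 (mod 3).
    The inverse of 2 mod 3 is 2 (since 2·2 = 4 = 1·3 + 1), so t ≡ 2·0 = 0 ≡ 0 (mod 3).
    Then x = 68 + 95·0 = 68, valid modulo lcm(95, 3) = 285: x ≡ 68 (mod 285).
  Combine with x ≡ 1 (mod 13); new modulus lcm = 3705.
    Write x = 68 + 285·t and substitute into x ≡ 1 (mod 13): 285·t ≡ 1 − 68 = -67 (mod 13).
    Reduce coefficients mod 13: 12·t ≡ 11 (mod 13).
    The inverse of 12 mod 13 is 12 (since 12·12 = 144 = 11·13 + 1), so t ≡ 12·11 = 132 ≡ 2 (mod 13).
    Then x = 68 + 285·2 = 638, valid modulo lcm(285, 13) = 3705: x ≡ 638 (mod 3705).
Verify against each original: 638 mod 19 = 11, 638 mod 5 = 3, 638 mod 3 = 2, 638 mod 13 = 1.

x ≡ 638 (mod 3705).


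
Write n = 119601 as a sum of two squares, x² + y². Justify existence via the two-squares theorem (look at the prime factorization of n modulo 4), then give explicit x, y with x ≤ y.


Step 1: Factor n = 119601 = 3^2 · 97 · 137.
Step 2: Check the mod-4 condition on each prime factor: 3 ≡ 3 (mod 4), exponent 2 (must be even); 97 ≡ 1 (mod 4), exponent 1; 137 ≡ 1 (mod 4), exponent 1.
All primes ≡ 3 (mod 4) appear to even exponent (or don't appear), so by the two-squares theorem n IS expressible as a sum of two squares.
Step 3: Build a representation. Group n = k² · m with k = 3 and m = 97 · 137 = 13289 (a product of primes ≡ 1 (mod 4)); a representation of m scales to one of n via (k·x)² + (k·y)² = k²(x² + y²). Each prime p ≡ 1 (mod 4) is itself a sum of two squares; find a² by testing p − a² for a perfect square:
  97: 97 − 1² = 96, 97 − 2² = 93, 97 − 3² = 88, 97 − 4² = 81 = 9² ⇒ 97 = 4² + 9².
  137: 137 − 1² = 136, 137 − 2² = 133, 137 − 3² = 128, 137 − 4² = 121 = 11² ⇒ 137 = 4² + 11².
  Combine using the Brahmagupta–Fibonacci identity (a² + b²)(c² + d²) = (ac − bd)² + (ad + bc)² = (ac + bd)² + (ad − bc)²:
  97 · 137 = 13289: from (4² + 9²)(4² + 11²), take (4·4 − 9·11, 4·11 + 9·4) = (16 − 99, 44 + 36) = (-83, 80); dropping signs (only squares matter) gives (83, 80); check 83² + 80² = 6889 + 6400 = 13289 ✓.
  Scale by k = 3: (3·83, 3·80) = (249, 240).
Step 4: Order so x ≤ y and verify: 240² + 249² = 57600 + 62001 = 119601 = n. ✓

n = 119601 = 240² + 249² (one valid representation with x ≤ y).


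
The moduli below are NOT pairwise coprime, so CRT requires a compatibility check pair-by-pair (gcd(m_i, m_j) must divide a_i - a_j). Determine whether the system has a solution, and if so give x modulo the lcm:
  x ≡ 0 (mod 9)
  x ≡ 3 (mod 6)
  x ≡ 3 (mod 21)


Moduli 9, 6, 21 are not pairwise coprime, so CRT works modulo lcm(m_i) when all pairwise compatibility conditions hold.
Pairwise compatibility: gcd(m_i, m_j) must divide a_i - a_j for every pair.
Merge one congruence at a time:
  Start: x ≡ 0 (mod 9).
  Combine with x ≡ 3 (mod 6): gcd(9, 6) = 3; 3 - 0 = 3, which IS divisible by 3, so compatible.
    Write x = 0 + 9·t and substitute into x ≡ 3 (mod 6): 9·t ≡ 3 − 0 = 3 (mod 6).
    Divide the congruence (and modulus) by g = 3: 3·t ≡ 1 (mod 2).
    Reduce coefficients mod 2: 1·t ≡ 1 (mod 2).
    So t ≡ 1 (mod 2).
    Then x = 0 + 9·1 = 9, valid modulo lcm(9, 6) = 18: x ≡ 9 (mod 18).
  Combine with x ≡ 3 (mod 21): gcd(18, 21) = 3; 3 - 9 = -6, which IS divisible by 3, so compatible.
    Write x = 9 + 18·t and substitute into x ≡ 3 (mod 21): 18·t ≡ 3 − 9 = -6 (mod 21).
    Divide the congruence (and modulus) by g = 3: 6·t ≡ -2 (mod 7).
    Reduce coefficients mod 7: 6·t ≡ 5 (mod 7).
    The inverse of 6 mod 7 is 6 (since 6·6 = 36 = 5·7 + 1), so t ≡ 6·5 = 30 ≡ 2 (mod 7).
    Then x = 9 + 18·2 = 45, valid modulo lcm(18, 21) = 126: x ≡ 45 (mod 126).
Verify: 45 mod 9 = 0, 45 mod 6 = 3, 45 mod 21 = 3.

x ≡ 45 (mod 126).


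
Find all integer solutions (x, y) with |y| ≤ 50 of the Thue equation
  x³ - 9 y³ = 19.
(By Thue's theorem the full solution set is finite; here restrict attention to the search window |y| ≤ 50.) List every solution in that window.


The equation is x³ - 9y³ = 19. For fixed y, x³ = 9·y³ + 19, so a solution requires the RHS to be a perfect cube.
Strategy: iterate y from -50 to 50, compute RHS = 9·y³ + 19, and check whether it is a (positive or negative) perfect cube.
Check small values of y:
  y = 0: RHS = 19 is not a perfect cube.
  y = 1: RHS = 28 is not a perfect cube.
  y = -1: RHS = 10 is not a perfect cube.
  y = 2: RHS = 91 is not a perfect cube.
  y = -2: RHS = -53 is not a perfect cube.
  y = 3: RHS = 262 is not a perfect cube.
  y = -3: RHS = -224 is not a perfect cube.
Continuing the search up to |y| = 50 finds no solutions either.
No (x, y) in the scanned range satisfies the equation.

No integer solutions with |y| ≤ 50.


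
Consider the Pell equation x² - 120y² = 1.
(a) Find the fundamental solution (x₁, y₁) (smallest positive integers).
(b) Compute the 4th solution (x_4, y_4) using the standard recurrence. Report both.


Step 1: Find the fundamental solution (x₁, y₁) of x² - 120y² = 1.
  Expand √120 as a continued fraction. a₀ = ⌊√120⌋ = 10; iterate m_{k+1} = d_k·a_k − m_k, d_{k+1} = (120 − m_{k+1}²)/d_k, a_{k+1} = ⌊(a₀ + m_{k+1})/d_{k+1}⌋ (starting m₀ = 0, d₀ = 1), with convergents p_k = a_k·p_{k-1} + p_{k-2}, q_k = a_k·q_{k-1} + q_{k-2} (p₋₁ = 1, q₋₁ = 0):
  k = 0: a₀ = 10; p₀/q₀ = 10/1; p₀² − 120·q₀² = 100 − 120 = -20.
  k = 1: m = 10, d = 20, a = ⌊(10 + 10)/20⌋ = 1; p/q = (1·10 + 1)/(1·1 + 0) = 11/1; p² − 120·q² = 121 − 120 = 1.
  The first convergent with p² − 120·q² = 1 gives the fundamental solution (x₁, y₁) = (11, 1).
Step 2: Apply the recurrence (x_{n+1}, y_{n+1}) = (x₁x_n + 120y₁y_n, x₁y_n + y₁x_n) repeatedly.
  From (x_1, y_1) = (11, 1): x_2 = 11·11 + 120·1·1 = 241; y_2 = 11·1 + 1·11 = 22.
  From (x_2, y_2) = (241, 22): x_3 = 11·241 + 120·1·22 = 5291; y_3 = 11·22 + 1·241 = 483.
  From (x_3, y_3) = (5291, 483): x_4 = 11·5291 + 120·1·483 = 116161; y_4 = 11·483 + 1·5291 = 10604.
Step 3: Verify x_4² - 120·y_4² = 13493377921 - 13493377920 = 1 (should be 1). ✓

(x_1, y_1) = (11, 1); (x_4, y_4) = (116161, 10604).


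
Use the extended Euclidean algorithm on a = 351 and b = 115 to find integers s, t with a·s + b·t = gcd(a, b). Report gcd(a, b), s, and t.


Euclidean algorithm on (351, 115) — divide until remainder is 0:
  351 = 3 · 115 + 6
  115 = 19 · 6 + 1
  6 = 6 · 1 + 0
gcd(351, 115) = 1.
Track Bezout coefficients alongside the remainders: start with r₀ = 351 = a·1 + b·0 (s = 1, t = 0) and r₁ = 115 = a·0 + b·1 (s = 0, t = 1); each new remainder r_{k+1} = r_{k-1} − q_k·r_k inherits s_{k+1} = s_{k-1} − q_k·s_k, t_{k+1} = t_{k-1} − q_k·t_k, so r_k = a·s_k + b·t_k at every step:
  q = 3: r = 6, s = 1 − 3·0 = 1, t = 0 − 3·1 = -3  (check: 351·1 + 115·(-3) = 6)
  q = 19: r = 1, s = 0 − 19·1 = -19, t = 1 − 19·(-3) = 58  (check: 351·(-19) + 115·58 = 1)
The row with r = 1 (the gcd) gives the Bezout coefficients s = -19, t = 58.
Result: 351 · (-19) + 115 · (58) = 1.

gcd(351, 115) = 1; s = -19, t = 58 (check: 351·(-19) + 115·58 = 1).


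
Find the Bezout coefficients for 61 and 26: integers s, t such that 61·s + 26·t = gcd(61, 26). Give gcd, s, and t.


Euclidean algorithm on (61, 26) — divide until remainder is 0:
  61 = 2 · 26 + 9
  26 = 2 · 9 + 8
  9 = 1 · 8 + 1
  8 = 8 · 1 + 0
gcd(61, 26) = 1.
Track Bezout coefficients alongside the remainders: start with r₀ = 61 = a·1 + b·0 (s = 1, t = 0) and r₁ = 26 = a·0 + b·1 (s = 0, t = 1); each new remainder r_{k+1} = r_{k-1} − q_k·r_k inherits s_{k+1} = s_{k-1} − q_k·s_k, t_{k+1} = t_{k-1} − q_k·t_k, so r_k = a·s_k + b·t_k at every step:
  q = 2: r = 9, s = 1 − 2·0 = 1, t = 0 − 2·1 = -2  (check: 61·1 + 26·(-2) = 9)
  q = 2: r = 8, s = 0 − 2·1 = -2, t = 1 − 2·(-2) = 5  (check: 61·(-2) + 26·5 = 8)
  q = 1: r = 1, s = 1 − 1·(-2) = 3, t = -2 − 1·5 = -7  (check: 61·3 + 26·(-7) = 1)
The row with r = 1 (the gcd) gives the Bezout coefficients s = 3, t = -7.
Result: 61 · (3) + 26 · (-7) = 1.

gcd(61, 26) = 1; s = 3, t = -7 (check: 61·3 + 26·(-7) = 1).


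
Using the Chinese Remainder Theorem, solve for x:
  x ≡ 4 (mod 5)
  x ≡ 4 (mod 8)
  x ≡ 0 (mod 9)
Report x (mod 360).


Moduli 5, 8, 9 are pairwise coprime; by CRT there is a unique solution modulo M = 5 · 8 · 9 = 360.
Solve pairwise, accumulating the modulus:
  Start with x ≡ 4 (mod 5).
  Combine with x ≡ 4 (mod 8): since gcd(5, 8) = 1, we get a unique residue mod 40.
    Write x = 4 + 5·t and substitute into x ≡ 4 (mod 8): 5·t ≡ 4 − 4 = 0 (mod 8).
    The inverse of 5 mod 8 is 5 (since 5·5 = 25 = 3·8 + 1), so t ≡ 5·0 = 0 ≡ 0 (mod 8).
    Then x = 4 + 5·0 = 4, valid modulo lcm(5, 8) = 40: x ≡ 4 (mod 40).
  Combine with x ≡ 0 (mod 9): since gcd(40, 9) = 1, we get a unique residue mod 360.
    Write x = 4 + 40·t and substitute into x ≡ 0 (mod 9): 40·t ≡ 0 − 4 = -4 (mod 9).
    Reduce coefficients mod 9: 4·t ≡ 5 (mod 9).
    The inverse of 4 mod 9 is 7 (since 4·7 = 28 = 3·9 + 1), so t ≡ 7·5 = 35 ≡ 8 (mod 9).
    Then x = 4 + 40·8 = 324, valid modulo lcm(40, 9) = 360: x ≡ 324 (mod 360).
Verify: 324 mod 5 = 4 ✓, 324 mod 8 = 4 ✓, 324 mod 9 = 0 ✓.

x ≡ 324 (mod 360).


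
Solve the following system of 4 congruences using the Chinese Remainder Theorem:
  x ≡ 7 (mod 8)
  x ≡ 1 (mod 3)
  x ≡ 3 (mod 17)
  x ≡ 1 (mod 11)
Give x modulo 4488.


Product of moduli M = 8 · 3 · 17 · 11 = 4488.
Merge one congruence at a time:
  Start: x ≡ 7 (mod 8).
  Combine with x ≡ 1 (mod 3); new modulus lcm = 24.
    Write x = 7 + 8·t and substitute into x ≡ 1 (mod 3): 8·t ≡ 1 − 7 = -6 (mod 3).
    Reduce coefficients mod 3: 2·t ≡ 0 (mod 3).
    The inverse of 2 mod 3 is 2 (since 2·2 = 4 = 1·3 + 1), so t ≡ 2·0 = 0 ≡ 0 (mod 3).
    Then x = 7 + 8·0 = 7, valid modulo lcm(8, 3) = 24: x ≡ 7 (mod 24).
  Combine with x ≡ 3 (mod 17); new modulus lcm = 408.
    Write x = 7 + 24·t and substitute into x ≡ 3 (mod 17): 24·t ≡ 3 − 7 = -4 (mod 17).
    Reduce coefficients mod 17: 7·t ≡ 13 (mod 17).
    The inverse of 7 mod 17 is 5 (since 7·5 = 35 = 2·17 + 1), so t ≡ 5·13 = 65 ≡ 14 (mod 17).
    Then x = 7 + 24·14 = 343, valid modulo lcm(24, 17) = 408: x ≡ 343 (mod 408).
  Combine with x ≡ 1 (mod 11); new modulus lcm = 4488.
    Write x = 343 + 408·t and substitute into x ≡ 1 (mod 11): 408·t ≡ 1 − 343 = -342 (mod 11).
    Reduce coefficients mod 11: 1·t ≡ 10 (mod 11).
    So t ≡ 10 (mod 11).
    Then x = 343 + 408·10 = 4423, valid modulo lcm(408, 11) = 4488: x ≡ 4423 (mod 4488).
Verify against each original: 4423 mod 8 = 7, 4423 mod 3 = 1, 4423 mod 17 = 3, 4423 mod 11 = 1.

x ≡ 4423 (mod 4488).


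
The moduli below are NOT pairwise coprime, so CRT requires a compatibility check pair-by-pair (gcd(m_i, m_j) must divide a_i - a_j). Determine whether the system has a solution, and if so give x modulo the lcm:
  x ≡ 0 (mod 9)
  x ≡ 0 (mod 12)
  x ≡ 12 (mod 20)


Moduli 9, 12, 20 are not pairwise coprime, so CRT works modulo lcm(m_i) when all pairwise compatibility conditions hold.
Pairwise compatibility: gcd(m_i, m_j) must divide a_i - a_j for every pair.
Merge one congruence at a time:
  Start: x ≡ 0 (mod 9).
  Combine with x ≡ 0 (mod 12): gcd(9, 12) = 3; 0 - 0 = 0, which IS divisible by 3, so compatible.
    Write x = 0 + 9·t and substitute into x ≡ 0 (mod 12): 9·t ≡ 0 − 0 = 0 (mod 12).
    Divide the congruence (and modulus) by g = 3: 3·t ≡ 0 (mod 4).
    The inverse of 3 mod 4 is 3 (since 3·3 = 9 = 2·4 + 1), so t ≡ 3·0 = 0 ≡ 0 (mod 4).
    Then x = 0 + 9·0 = 0, valid modulo lcm(9, 12) = 36: x ≡ 0 (mod 36).
  Combine with x ≡ 12 (mod 20): gcd(36, 20) = 4; 12 - 0 = 12, which IS divisible by 4, so compatible.
    Write x = 0 + 36·t and substitute into x ≡ 12 (mod 20): 36·t ≡ 12 − 0 = 12 (mod 20).
    Divide the congruence (and modulus) by g = 4: 9·t ≡ 3 (mod 5).
    Reduce coefficients mod 5: 4·t ≡ 3 (mod 5).
    The inverse of 4 mod 5 is 4 (since 4·4 = 16 = 3·5 + 1), so t ≡ 4·3 = 12 ≡ 2 (mod 5).
    Then x = 0 + 36·2 = 72, valid modulo lcm(36, 20) = 180: x ≡ 72 (mod 180).
Verify: 72 mod 9 = 0, 72 mod 12 = 0, 72 mod 20 = 12.

x ≡ 72 (mod 180).


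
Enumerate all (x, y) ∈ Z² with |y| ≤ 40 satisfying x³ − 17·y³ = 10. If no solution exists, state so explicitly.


The equation is x³ - 17y³ = 10. For fixed y, x³ = 17·y³ + 10, so a solution requires the RHS to be a perfect cube.
Strategy: iterate y from -40 to 40, compute RHS = 17·y³ + 10, and check whether it is a (positive or negative) perfect cube.
Check small values of y:
  y = 0: RHS = 10 is not a perfect cube.
  y = 1: RHS = 27 = (3)³ ⇒ x = 3 works.
  y = -1: RHS = -7 is not a perfect cube.
  y = 2: RHS = 146 is not a perfect cube.
  y = -2: RHS = -126 is not a perfect cube.
  y = 3: RHS = 469 is not a perfect cube.
  y = -3: RHS = -449 is not a perfect cube.
Continuing the search up to |y| = 40 finds no further solutions beyond those listed.
Collected solutions: (3, 1).

Solutions (with |y| ≤ 40): (3, 1).


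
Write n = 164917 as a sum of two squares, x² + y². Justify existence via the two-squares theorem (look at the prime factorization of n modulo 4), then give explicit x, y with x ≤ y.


Step 1: Factor n = 164917 = 17 · 89 · 109.
Step 2: Check the mod-4 condition on each prime factor: 17 ≡ 1 (mod 4), exponent 1; 89 ≡ 1 (mod 4), exponent 1; 109 ≡ 1 (mod 4), exponent 1.
All primes ≡ 3 (mod 4) appear to even exponent (or don't appear), so by the two-squares theorem n IS expressible as a sum of two squares.
Step 3: Build a representation. Here n = 17 · 89 · 109 is a product of primes ≡ 1 (mod 4). Each prime p ≡ 1 (mod 4) is itself a sum of two squares; find a² by testing p − a² for a perfect square:
  17: 17 − 1² = 16 = 4² ⇒ 17 = 1² + 4².
  89: 89 − 1² = 88, 89 − 2² = 85, 89 − 3² = 80, 89 − 4² = 73, 89 − 5² = 64 = 8² ⇒ 89 = 5² + 8².
  109: 109 − 1² = 108, 109 − 2² = 105, 109 − 3² = 100 = 10² ⇒ 109 = 3² + 10².
  Combine using the Brahmagupta–Fibonacci identity (a² + b²)(c² + d²) = (ac − bd)² + (ad + bc)² = (ac + bd)² + (ad − bc)²:
  17 · 89 = 1513: from (1² + 4²)(5² + 8²), take (1·5 − 4·8, 1·8 + 4·5) = (5 − 32, 8 + 20) = (-27, 28); dropping signs (only squares matter) gives (27, 28); check 27² + 28² = 729 + 784 = 1513 ✓.
  1513 · 109 = 164917: from (27² + 28²)(3² + 10²), take (27·3 − 28·10, 27·10 + 28·3) = (81 − 280, 270 + 84) = (-199, 354); dropping signs (only squares matter) gives (199, 354); check 199² + 354² = 39601 + 125316 = 164917 ✓.
Step 4: Order so x ≤ y and verify: 199² + 354² = 39601 + 125316 = 164917 = n. ✓

n = 164917 = 199² + 354² (one valid representation with x ≤ y).


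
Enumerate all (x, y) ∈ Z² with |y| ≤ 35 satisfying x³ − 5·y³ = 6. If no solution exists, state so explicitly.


The equation is x³ - 5y³ = 6. For fixed y, x³ = 5·y³ + 6, so a solution requires the RHS to be a perfect cube.
Strategy: iterate y from -35 to 35, compute RHS = 5·y³ + 6, and check whether it is a (positive or negative) perfect cube.
Check small values of y:
  y = 0: RHS = 6 is not a perfect cube.
  y = 1: RHS = 11 is not a perfect cube.
  y = -1: RHS = 1 = (1)³ ⇒ x = 1 works.
  y = 2: RHS = 46 is not a perfect cube.
  y = -2: RHS = -34 is not a perfect cube.
  y = 3: RHS = 141 is not a perfect cube.
  y = -3: RHS = -129 is not a perfect cube.
Continuing the search up to |y| = 35 finds no further solutions beyond those listed.
Collected solutions: (1, -1).

Solutions (with |y| ≤ 35): (1, -1).


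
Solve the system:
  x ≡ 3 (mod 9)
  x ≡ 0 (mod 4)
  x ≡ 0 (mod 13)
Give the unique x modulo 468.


Moduli 9, 4, 13 are pairwise coprime; by CRT there is a unique solution modulo M = 9 · 4 · 13 = 468.
Solve pairwise, accumulating the modulus:
  Start with x ≡ 3 (mod 9).
  Combine with x ≡ 0 (mod 4): since gcd(9, 4) = 1, we get a unique residue mod 36.
    Write x = 3 + 9·t and substitute into x ≡ 0 (mod 4): 9·t ≡ 0 − 3 = -3 (mod 4).
    Reduce coefficients mod 4: 1·t ≡ 1 (mod 4).
    So t ≡ 1 (mod 4).
    Then x = 3 + 9·1 = 12, valid modulo lcm(9, 4) = 36: x ≡ 12 (mod 36).
  Combine with x ≡ 0 (mod 13): since gcd(36, 13) = 1, we get a unique residue mod 468.
    Write x = 12 + 36·t and substitute into x ≡ 0 (mod 13): 36·t ≡ 0 − 12 = -12 (mod 13).
    Reduce coefficients mod 13: 10·t ≡ 1 (mod 13).
    The inverse of 10 mod 13 is 4 (since 10·4 = 40 = 3·13 + 1), so t ≡ 4·1 = 4 ≡ 4 (mod 13).
    Then x = 12 + 36·4 = 156, valid modulo lcm(36, 13) = 468: x ≡ 156 (mod 468).
Verify: 156 mod 9 = 3 ✓, 156 mod 4 = 0 ✓, 156 mod 13 = 0 ✓.

x ≡ 156 (mod 468).


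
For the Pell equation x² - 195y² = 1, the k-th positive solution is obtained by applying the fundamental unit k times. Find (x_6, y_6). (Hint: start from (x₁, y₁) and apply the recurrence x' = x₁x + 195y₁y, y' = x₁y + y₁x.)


Step 1: Find the fundamental solution (x₁, y₁) of x² - 195y² = 1.
  Expand √195 as a continued fraction. a₀ = ⌊√195⌋ = 13; iterate m_{k+1} = d_k·a_k − m_k, d_{k+1} = (195 − m_{k+1}²)/d_k, a_{k+1} = ⌊(a₀ + m_{k+1})/d_{k+1}⌋ (starting m₀ = 0, d₀ = 1), with convergents p_k = a_k·p_{k-1} + p_{k-2}, q_k = a_k·q_{k-1} + q_{k-2} (p₋₁ = 1, q₋₁ = 0):
  k = 0: a₀ = 13; p₀/q₀ = 13/1; p₀² − 195·q₀² = 169 − 195 = -26.
  k = 1: m = 13, d = 26, a = ⌊(13 + 13)/26⌋ = 1; p/q = (1·13 + 1)/(1·1 + 0) = 14/1; p² − 195·q² = 196 − 195 = 1.
  The first convergent with p² − 195·q² = 1 gives the fundamental solution (x₁, y₁) = (14, 1).
Step 2: Apply the recurrence (x_{n+1}, y_{n+1}) = (x₁x_n + 195y₁y_n, x₁y_n + y₁x_n) repeatedly.
  From (x_1, y_1) = (14, 1): x_2 = 14·14 + 195·1·1 = 391; y_2 = 14·1 + 1·14 = 28.
  From (x_2, y_2) = (391, 28): x_3 = 14·391 + 195·1·28 = 10934; y_3 = 14·28 + 1·391 = 783.
  From (x_3, y_3) = (10934, 783): x_4 = 14·10934 + 195·1·783 = 305761; y_4 = 14·783 + 1·10934 = 21896.
  From (x_4, y_4) = (305761, 21896): x_5 = 14·305761 + 195·1·21896 = 8550374; y_5 = 14·21896 + 1·305761 = 612305.
  From (x_5, y_5) = (8550374, 612305): x_6 = 14·8550374 + 195·1·612305 = 239104711; y_6 = 14·612305 + 1·8550374 = 17122644.
Step 3: Verify x_6² - 195·y_6² = 57171062822393521 - 57171062822393520 = 1 (should be 1). ✓

(x_1, y_1) = (14, 1); (x_6, y_6) = (239104711, 17122644).


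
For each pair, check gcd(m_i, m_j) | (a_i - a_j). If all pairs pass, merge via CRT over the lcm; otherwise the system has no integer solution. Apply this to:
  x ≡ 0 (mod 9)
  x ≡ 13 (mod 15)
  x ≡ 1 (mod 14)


Moduli 9, 15, 14 are not pairwise coprime, so CRT works modulo lcm(m_i) when all pairwise compatibility conditions hold.
Pairwise compatibility: gcd(m_i, m_j) must divide a_i - a_j for every pair.
Merge one congruence at a time:
  Start: x ≡ 0 (mod 9).
  Combine with x ≡ 13 (mod 15): gcd(9, 15) = 3, and 13 - 0 = 13 is NOT divisible by 3.
    ⇒ system is inconsistent (no integer solution).

No solution (the system is inconsistent).


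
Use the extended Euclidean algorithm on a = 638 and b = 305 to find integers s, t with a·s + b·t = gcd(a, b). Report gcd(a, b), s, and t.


Euclidean algorithm on (638, 305) — divide until remainder is 0:
  638 = 2 · 305 + 28
  305 = 10 · 28 + 25
  28 = 1 · 25 + 3
  25 = 8 · 3 + 1
  3 = 3 · 1 + 0
gcd(638, 305) = 1.
Track Bezout coefficients alongside the remainders: start with r₀ = 638 = a·1 + b·0 (s = 1, t = 0) and r₁ = 305 = a·0 + b·1 (s = 0, t = 1); each new remainder r_{k+1} = r_{k-1} − q_k·r_k inherits s_{k+1} = s_{k-1} − q_k·s_k, t_{k+1} = t_{k-1} − q_k·t_k, so r_k = a·s_k + b·t_k at every step:
  q = 2: r = 28, s = 1 − 2·0 = 1, t = 0 − 2·1 = -2  (check: 638·1 + 305·(-2) = 28)
  q = 10: r = 25, s = 0 − 10·1 = -10, t = 1 − 10·(-2) = 21  (check: 638·(-10) + 305·21 = 25)
  q = 1: r = 3, s = 1 − 1·(-10) = 11, t = -2 − 1·21 = -23  (check: 638·11 + 305·(-23) = 3)
  q = 8: r = 1, s = -10 − 8·11 = -98, t = 21 − 8·(-23) = 205  (check: 638·(-98) + 305·205 = 1)
The row with r = 1 (the gcd) gives the Bezout coefficients s = -98, t = 205.
Result: 638 · (-98) + 305 · (205) = 1.

gcd(638, 305) = 1; s = -98, t = 205 (check: 638·(-98) + 305·205 = 1).


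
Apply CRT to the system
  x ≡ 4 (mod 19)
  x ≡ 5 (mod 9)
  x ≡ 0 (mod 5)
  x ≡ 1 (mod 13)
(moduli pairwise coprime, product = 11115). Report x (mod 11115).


Product of moduli M = 19 · 9 · 5 · 13 = 11115.
Merge one congruence at a time:
  Start: x ≡ 4 (mod 19).
  Combine with x ≡ 5 (mod 9); new modulus lcm = 171.
    Write x = 4 + 19·t and substitute into x ≡ 5 (mod 9): 19·t ≡ 5 − 4 = 1 (mod 9).
    Reduce coefficients mod 9: 1·t ≡ 1 (mod 9).
    So t ≡ 1 (mod 9).
    Then x = 4 + 19·1 = 23, valid modulo lcm(19, 9) = 171: x ≡ 23 (mod 171).
  Combine with x ≡ 0 (mod 5); new modulus lcm = 855.
    Write x = 23 + 171·t and substitute into x ≡ 0 (mod 5): 171·t ≡ 0 − 23 = -23 (mod 5).
    Reduce coefficients mod 5: 1·t ≡ 2 (mod 5).
    So t ≡ 2 (mod 5).
    Then x = 23 + 171·2 = 365, valid modulo lcm(171, 5) = 855: x ≡ 365 (mod 855).
  Combine with x ≡ 1 (mod 13); new modulus lcm = 11115.
    Write x = 365 + 855·t and substitute into x ≡ 1 (mod 13): 855·t ≡ 1 − 365 = -364 (mod 13).
    Reduce coefficients mod 13: 10·t ≡ 0 (mod 13).
    The inverse of 10 mod 13 is 4 (since 10·4 = 40 = 3·13 + 1), so t ≡ 4·0 = 0 ≡ 0 (mod 13).
    Then x = 365 + 855·0 = 365, valid modulo lcm(855, 13) = 11115: x ≡ 365 (mod 11115).
Verify against each original: 365 mod 19 = 4, 365 mod 9 = 5, 365 mod 5 = 0, 365 mod 13 = 1.

x ≡ 365 (mod 11115).


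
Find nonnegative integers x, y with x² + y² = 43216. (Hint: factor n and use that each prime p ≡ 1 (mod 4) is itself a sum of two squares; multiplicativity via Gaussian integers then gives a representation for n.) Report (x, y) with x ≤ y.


Step 1: Factor n = 43216 = 2^4 · 37 · 73.
Step 2: Check the mod-4 condition on each prime factor: 2 = 2 (special); 37 ≡ 1 (mod 4), exponent 1; 73 ≡ 1 (mod 4), exponent 1.
All primes ≡ 3 (mod 4) appear to even exponent (or don't appear), so by the two-squares theorem n IS expressible as a sum of two squares.
Step 3: Build a representation. Group n = k² · m with k = 4 and m = 37 · 73 = 2701 (a product of primes ≡ 1 (mod 4)); a representation of m scales to one of n via (k·x)² + (k·y)² = k²(x² + y²). Each prime p ≡ 1 (mod 4) is itself a sum of two squares; find a² by testing p − a² for a perfect square:
  37: 37 − 1² = 36 = 6² ⇒ 37 = 1² + 6².
  73: 73 − 1² = 72, 73 − 2² = 69, 73 − 3² = 64 = 8² ⇒ 73 = 3² + 8².
  Combine using the Brahmagupta–Fibonacci identity (a² + b²)(c² + d²) = (ac − bd)² + (ad + bc)² = (ac + bd)² + (ad − bc)²:
  37 · 73 = 2701: from (1² + 6²)(3² + 8²), take (1·3 − 6·8, 1·8 + 6·3) = (3 − 48, 8 + 18) = (-45, 26); dropping signs (only squares matter) gives (45, 26); check 45² + 26² = 2025 + 676 = 2701 ✓.
  Scale by k = 4: (4·45, 4·26) = (180, 104).
Step 4: Order so x ≤ y and verify: 104² + 180² = 10816 + 32400 = 43216 = n. ✓

n = 43216 = 104² + 180² (one valid representation with x ≤ y).


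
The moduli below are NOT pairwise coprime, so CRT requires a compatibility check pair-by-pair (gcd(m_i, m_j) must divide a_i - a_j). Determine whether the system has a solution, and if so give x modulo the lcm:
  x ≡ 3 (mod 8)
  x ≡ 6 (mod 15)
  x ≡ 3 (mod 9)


Moduli 8, 15, 9 are not pairwise coprime, so CRT works modulo lcm(m_i) when all pairwise compatibility conditions hold.
Pairwise compatibility: gcd(m_i, m_j) must divide a_i - a_j for every pair.
Merge one congruence at a time:
  Start: x ≡ 3 (mod 8).
  Combine with x ≡ 6 (mod 15): gcd(8, 15) = 1; 6 - 3 = 3, which IS divisible by 1, so compatible.
    Write x = 3 + 8·t and substitute into x ≡ 6 (mod 15): 8·t ≡ 6 − 3 = 3 (mod 15).
    The inverse of 8 mod 15 is 2 (since 8·2 = 16 = 1·15 + 1), so t ≡ 2·3 = 6 ≡ 6 (mod 15).
    Then x = 3 + 8·6 = 51, valid modulo lcm(8, 15) = 120: x ≡ 51 (mod 120).
  Combine with x ≡ 3 (mod 9): gcd(120, 9) = 3; 3 - 51 = -48, which IS divisible by 3, so compatible.
    Write x = 51 + 120·t and substitute into x ≡ 3 (mod 9): 120·t ≡ 3 − 51 = -48 (mod 9).
    Divide the congruence (and modulus) by g = 3: 40·t ≡ -16 (mod 3).
    Reduce coefficients mod 3: 1·t ≡ 2 (mod 3).
    So t ≡ 2 (mod 3).
    Then x = 51 + 120·2 = 291, valid modulo lcm(120, 9) = 360: x ≡ 291 (mod 360).
Verify: 291 mod 8 = 3, 291 mod 15 = 6, 291 mod 9 = 3.

x ≡ 291 (mod 360).


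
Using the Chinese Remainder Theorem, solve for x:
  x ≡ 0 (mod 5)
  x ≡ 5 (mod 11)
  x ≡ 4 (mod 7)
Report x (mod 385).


Moduli 5, 11, 7 are pairwise coprime; by CRT there is a unique solution modulo M = 5 · 11 · 7 = 385.
Solve pairwise, accumulating the modulus:
  Start with x ≡ 0 (mod 5).
  Combine with x ≡ 5 (mod 11): since gcd(5, 11) = 1, we get a unique residue mod 55.
    Write x = 0 + 5·t and substitute into x ≡ 5 (mod 11): 5·t ≡ 5 − 0 = 5 (mod 11).
    The inverse of 5 mod 11 is 9 (since 5·9 = 45 = 4·11 + 1), so t ≡ 9·5 = 45 ≡ 1 (mod 11).
    Then x = 0 + 5·1 = 5, valid modulo lcm(5, 11) = 55: x ≡ 5 (mod 55).
  Combine with x ≡ 4 (mod 7): since gcd(55, 7) = 1, we get a unique residue mod 385.
    Write x = 5 + 55·t and substitute into x ≡ 4 (mod 7): 55·t ≡ 4 − 5 = -1 (mod 7).
    Reduce coefficients mod 7: 6·t ≡ 6 (mod 7).
    The inverse of 6 mod 7 is 6 (since 6·6 = 36 = 5·7 + 1), so t ≡ 6·6 = 36 ≡ 1 (mod 7).
    Then x = 5 + 55·1 = 60, valid modulo lcm(55, 7) = 385: x ≡ 60 (mod 385).
Verify: 60 mod 5 = 0 ✓, 60 mod 11 = 5 ✓, 60 mod 7 = 4 ✓.

x ≡ 60 (mod 385).


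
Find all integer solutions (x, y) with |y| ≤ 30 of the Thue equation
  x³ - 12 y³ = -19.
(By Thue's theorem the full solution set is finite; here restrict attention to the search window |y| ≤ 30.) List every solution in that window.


The equation is x³ - 12y³ = -19. For fixed y, x³ = 12·y³ − 19, so a solution requires the RHS to be a perfect cube.
Strategy: iterate y from -30 to 30, compute RHS = 12·y³ − 19, and check whether it is a (positive or negative) perfect cube.
Check small values of y:
  y = 0: RHS = -19 is not a perfect cube.
  y = 1: RHS = -7 is not a perfect cube.
  y = -1: RHS = -31 is not a perfect cube.
  y = 2: RHS = 77 is not a perfect cube.
  y = -2: RHS = -115 is not a perfect cube.
  y = 3: RHS = 305 is not a perfect cube.
  y = -3: RHS = -343 = (-7)³ ⇒ x = -7 works.
Continuing the search up to |y| = 30 finds no further solutions beyond those listed.
Collected solutions: (-7, -3).

Solutions (with |y| ≤ 30): (-7, -3).


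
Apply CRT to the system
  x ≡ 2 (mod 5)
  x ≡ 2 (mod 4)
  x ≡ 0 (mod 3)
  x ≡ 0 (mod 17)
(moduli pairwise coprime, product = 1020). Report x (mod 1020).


Product of moduli M = 5 · 4 · 3 · 17 = 1020.
Merge one congruence at a time:
  Start: x ≡ 2 (mod 5).
  Combine with x ≡ 2 (mod 4); new modulus lcm = 20.
    Write x = 2 + 5·t and substitute into x ≡ 2 (mod 4): 5·t ≡ 2 − 2 = 0 (mod 4).
    Reduce coefficients mod 4: 1·t ≡ 0 (mod 4).
    So t ≡ 0 (mod 4).
    Then x = 2 + 5·0 = 2, valid modulo lcm(5, 4) = 20: x ≡ 2 (mod 20).
  Combine with x ≡ 0 (mod 3); new modulus lcm = 60.
    Write x = 2 + 20·t and substitute into x ≡ 0 (mod 3): 20·t ≡ 0 − 2 = -2 (mod 3).
    Reduce coefficients mod 3: 2·t ≡ 1 (mod 3).
    The inverse of 2 mod 3 is 2 (since 2·2 = 4 = 1·3 + 1), so t ≡ 2·1 = 2 ≡ 2 (mod 3).
    Then x = 2 + 20·2 = 42, valid modulo lcm(20, 3) = 60: x ≡ 42 (mod 60).
  Combine with x ≡ 0 (mod 17); new modulus lcm = 1020.
    Write x = 42 + 60·t and substitute into x ≡ 0 (mod 17): 60·t ≡ 0 − 42 = -42 (mod 17).
    Reduce coefficients mod 17: 9·t ≡ 9 (mod 17).
    The inverse of 9 mod 17 is 2 (since 9·2 = 18 = 1·17 + 1), so t ≡ 2·9 = 18 ≡ 1 (mod 17).
    Then x = 42 + 60·1 = 102, valid modulo lcm(60, 17) = 1020: x ≡ 102 (mod 1020).
Verify against each original: 102 mod 5 = 2, 102 mod 4 = 2, 102 mod 3 = 0, 102 mod 17 = 0.

x ≡ 102 (mod 1020).


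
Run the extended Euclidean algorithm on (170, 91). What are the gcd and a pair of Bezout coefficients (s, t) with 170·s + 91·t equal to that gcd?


Euclidean algorithm on (170, 91) — divide until remainder is 0:
  170 = 1 · 91 + 79
  91 = 1 · 79 + 12
  79 = 6 · 12 + 7
  12 = 1 · 7 + 5
  7 = 1 · 5 + 2
  5 = 2 · 2 + 1
  2 = 2 · 1 + 0
gcd(170, 91) = 1.
Track Bezout coefficients alongside the remainders: start with r₀ = 170 = a·1 + b·0 (s = 1, t = 0) and r₁ = 91 = a·0 + b·1 (s = 0, t = 1); each new remainder r_{k+1} = r_{k-1} − q_k·r_k inherits s_{k+1} = s_{k-1} − q_k·s_k, t_{k+1} = t_{k-1} − q_k·t_k, so r_k = a·s_k + b·t_k at every step:
  q = 1: r = 79, s = 1 − 1·0 = 1, t = 0 − 1·1 = -1  (check: 170·1 + 91·(-1) = 79)
  q = 1: r = 12, s = 0 − 1·1 = -1, t = 1 − 1·(-1) = 2  (check: 170·(-1) + 91·2 = 12)
  q = 6: r = 7, s = 1 − 6·(-1) = 7, t = -1 − 6·2 = -13  (check: 170·7 + 91·(-13) = 7)
  q = 1: r = 5, s = -1 − 1·7 = -8, t = 2 − 1·(-13) = 15  (check: 170·(-8) + 91·15 = 5)
  q = 1: r = 2, s = 7 − 1·(-8) = 15, t = -13 − 1·15 = -28  (check: 170·15 + 91·(-28) = 2)
  q = 2: r = 1, s = -8 − 2·15 = -38, t = 15 − 2·(-28) = 71  (check: 170·(-38) + 91·71 = 1)
The row with r = 1 (the gcd) gives the Bezout coefficients s = -38, t = 71.
Result: 170 · (-38) + 91 · (71) = 1.

gcd(170, 91) = 1; s = -38, t = 71 (check: 170·(-38) + 91·71 = 1).
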